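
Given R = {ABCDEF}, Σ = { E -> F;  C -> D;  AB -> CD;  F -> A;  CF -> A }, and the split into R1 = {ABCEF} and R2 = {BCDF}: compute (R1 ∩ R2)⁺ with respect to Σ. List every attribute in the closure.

R1 ∩ R2 = {BCF}.
C → D applies, adding D
F → A applies, adding A
Closure: {ABCDF}.

ABCDF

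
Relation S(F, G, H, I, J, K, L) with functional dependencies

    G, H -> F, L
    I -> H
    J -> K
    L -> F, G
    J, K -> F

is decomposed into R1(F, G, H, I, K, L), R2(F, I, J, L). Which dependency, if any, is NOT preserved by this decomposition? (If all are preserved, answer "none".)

Check J → K: no single fragment contains all of {J, K}, and the restricted closure of {J} across the fragments never reaches {K}.
G, H → F, L is preserved.
I → H is preserved.
L → F, G is preserved.
J, K → F is preserved.

J -> K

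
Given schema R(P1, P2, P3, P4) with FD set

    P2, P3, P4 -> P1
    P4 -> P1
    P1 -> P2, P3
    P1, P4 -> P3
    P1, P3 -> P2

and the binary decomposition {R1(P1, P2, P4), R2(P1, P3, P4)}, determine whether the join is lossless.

Common attributes: R1 ∩ R2 = {P1, P4}.
Closure of {P1, P4}: P1 → P2, P3 applies, adding P2, P3. So (P1, P4)⁺ = {P1, P2, P3, P4}.
This closure contains every attribute of R1, so R1 ∩ R2 → R1. The join is lossless.

Yes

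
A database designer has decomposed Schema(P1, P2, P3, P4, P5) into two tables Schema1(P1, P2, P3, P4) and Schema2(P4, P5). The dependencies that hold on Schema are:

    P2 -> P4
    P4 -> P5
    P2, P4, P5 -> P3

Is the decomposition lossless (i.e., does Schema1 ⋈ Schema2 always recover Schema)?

Common attributes: Schema1 ∩ Schema2 = {P4}.
Closure of {P4}: P4 → P5 applies, adding P5. So (P4)⁺ = {P4, P5}.
This closure contains every attribute of Schema2, so Schema1 ∩ Schema2 → Schema2. The join is lossless.

Yes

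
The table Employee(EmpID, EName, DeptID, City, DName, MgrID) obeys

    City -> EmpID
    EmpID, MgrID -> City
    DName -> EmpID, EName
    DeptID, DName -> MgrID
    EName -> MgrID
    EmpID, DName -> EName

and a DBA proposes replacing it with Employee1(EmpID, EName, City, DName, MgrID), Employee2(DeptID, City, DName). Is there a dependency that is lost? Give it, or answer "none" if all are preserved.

none

City → EmpID lies within Employee1.
EmpID, MgrID → City lies within Employee1.
DName → EmpID, EName lies within Employee1.
DeptID, DName → MgrID: restricted closure across fragments reaches MgrID.
EName → MgrID lies within Employee1.
EmpID, DName → EName lies within Employee1.
Every dependency is enforceable on the fragments, so the decomposition is dependency-preserving.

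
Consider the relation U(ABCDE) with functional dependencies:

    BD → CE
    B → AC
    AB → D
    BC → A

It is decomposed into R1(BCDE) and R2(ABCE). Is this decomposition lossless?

Common attributes: R1 ∩ R2 = {BCE}.
Closure of {BCE}: B → AC applies, adding A; AB → D applies, adding D. So (BCE)⁺ = {ABCDE}.
This closure contains every attribute of R1, so R1 ∩ R2 → R1. The join is lossless.

Yes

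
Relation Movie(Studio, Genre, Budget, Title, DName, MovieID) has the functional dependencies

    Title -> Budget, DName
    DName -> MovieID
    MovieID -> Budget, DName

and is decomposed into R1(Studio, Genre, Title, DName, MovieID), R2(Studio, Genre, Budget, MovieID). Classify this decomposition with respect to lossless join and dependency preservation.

lossless and dependency-preserving

Lossless test: (Studio, Genre, MovieID)⁺ = {Studio, Genre, Budget, DName, MovieID}, which contains all of one fragment — lossless.
Dependency preservation: Title → Budget, DName; MovieID → Budget, DName are not contained in any single fragment, but the restricted closure of each left-hand side across the fragments still reaches the right-hand side; the remaining FDs each lie inside some fragment. All dependencies are preserved.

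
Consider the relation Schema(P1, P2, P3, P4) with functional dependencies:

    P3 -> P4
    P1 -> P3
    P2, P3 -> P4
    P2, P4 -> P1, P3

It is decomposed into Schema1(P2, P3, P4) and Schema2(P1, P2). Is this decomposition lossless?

No

Common attributes: Schema1 ∩ Schema2 = {P2}.
No dependency enlarges {P2}, so (P2)⁺ = {P2}.
The closure contains neither all of Schema1 = {P2, P3, P4} nor all of Schema2 = {P1, P2}, so the common attributes are not a superkey of either fragment. The join is lossy.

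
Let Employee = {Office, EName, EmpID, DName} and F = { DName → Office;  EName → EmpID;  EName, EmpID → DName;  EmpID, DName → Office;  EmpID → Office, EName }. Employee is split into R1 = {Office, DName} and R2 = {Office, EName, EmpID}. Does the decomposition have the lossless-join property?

Common attributes: R1 ∩ R2 = {Office}.
No dependency enlarges {Office}, so (Office)⁺ = {Office}.
The closure contains neither all of R1 = {Office, DName} nor all of R2 = {Office, EName, EmpID}, so the common attributes are not a superkey of either fragment. The join is lossy.

No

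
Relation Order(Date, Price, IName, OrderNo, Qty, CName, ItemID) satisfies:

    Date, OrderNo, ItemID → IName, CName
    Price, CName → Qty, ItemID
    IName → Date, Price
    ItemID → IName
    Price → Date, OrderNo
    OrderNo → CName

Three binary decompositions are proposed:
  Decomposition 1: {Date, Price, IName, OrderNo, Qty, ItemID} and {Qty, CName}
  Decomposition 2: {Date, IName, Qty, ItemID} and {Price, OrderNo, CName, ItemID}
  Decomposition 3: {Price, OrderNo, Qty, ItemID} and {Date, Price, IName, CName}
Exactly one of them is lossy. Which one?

Decomposition 1: common = {Qty}, closure = {Qty} → lossy.
Decomposition 2: common = {ItemID}, closure = {Date, Price, IName, OrderNo, Qty, CName, ItemID} → lossless.
Decomposition 3: common = {Price}, closure = {Date, Price, IName, OrderNo, Qty, CName, ItemID} → lossless.

Decomposition 1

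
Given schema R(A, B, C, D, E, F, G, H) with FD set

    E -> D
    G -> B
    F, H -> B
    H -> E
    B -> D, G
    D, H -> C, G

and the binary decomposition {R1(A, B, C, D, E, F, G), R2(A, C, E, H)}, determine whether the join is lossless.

No

Common attributes: R1 ∩ R2 = {A, C, E}.
Closure of {A, C, E}: E → D applies, adding D. So (A, C, E)⁺ = {A, C, D, E}.
The closure contains neither all of R1 = {A, B, C, D, E, F, G} nor all of R2 = {A, C, E, H}, so the common attributes are not a superkey of either fragment. The join is lossy.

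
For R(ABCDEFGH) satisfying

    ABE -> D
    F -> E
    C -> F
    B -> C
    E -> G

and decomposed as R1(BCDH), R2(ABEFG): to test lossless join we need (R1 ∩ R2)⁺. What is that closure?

BCEFG

R1 ∩ R2 = {B}.
B → C applies, adding C
C → F applies, adding F
F → E applies, adding E
E → G applies, adding G
Closure: {BCEFG}.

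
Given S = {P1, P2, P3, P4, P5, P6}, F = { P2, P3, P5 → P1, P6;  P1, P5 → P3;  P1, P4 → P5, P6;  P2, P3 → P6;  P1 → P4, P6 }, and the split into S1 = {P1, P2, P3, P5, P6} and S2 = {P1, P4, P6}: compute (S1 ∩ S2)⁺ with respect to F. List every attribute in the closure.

S1 ∩ S2 = {P1, P6}.
P1 → P4, P6 applies, adding P4
P1, P4 → P5, P6 applies, adding P5
P1, P5 → P3 applies, adding P3
Closure: {P1, P3, P4, P5, P6}.

P1, P3, P4, P5, P6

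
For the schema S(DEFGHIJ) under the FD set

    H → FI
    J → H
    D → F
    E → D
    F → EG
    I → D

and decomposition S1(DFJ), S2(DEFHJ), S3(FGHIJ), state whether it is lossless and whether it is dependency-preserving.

Lossless test (chase): Rows 2 and 3 agree on H; apply H→FI and equate their FI entries. Rows 1 and 2 agree on J; apply J→H and equate their H entries. Rows 1 and 2 agree on F; apply F→EG and equate their EG entries. Rows 1 and 3 agree on F; apply F→EG and equate their EG entries. Rows 2 and 3 agree on I; apply I→D and equate their D entries. Rows 1 and 2 agree on H; apply H→FI and equate their FI entries. Row 1 is now all distinguished symbols — the join is lossless.
Dependency preservation: F → EG; I → D are not contained in any single fragment, but the restricted closure of each left-hand side across the fragments still reaches the right-hand side; the remaining FDs each lie inside some fragment. All dependencies are preserved.

lossless and dependency-preserving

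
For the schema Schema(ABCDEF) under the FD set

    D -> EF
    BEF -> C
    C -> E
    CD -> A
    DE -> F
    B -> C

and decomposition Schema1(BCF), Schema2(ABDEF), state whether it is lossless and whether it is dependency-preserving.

lossless but not dependency-preserving

Lossless test: (BF)⁺ = {BCEF}, which contains all of one fragment — lossless.
Dependency preservation: the restricted closure of {C} across the fragments never reaches {E}, so C → E cannot be enforced without a join — not preserved.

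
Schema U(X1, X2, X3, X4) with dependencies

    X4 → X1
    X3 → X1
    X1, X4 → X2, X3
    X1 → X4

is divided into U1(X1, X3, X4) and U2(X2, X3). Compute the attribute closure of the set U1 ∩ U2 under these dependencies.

X1, X2, X3, X4

U1 ∩ U2 = {X3}.
X3 → X1 applies, adding X1
X1 → X4 applies, adding X4
X1, X4 → X2, X3 applies, adding X2
Closure: {X1, X2, X3, X4}.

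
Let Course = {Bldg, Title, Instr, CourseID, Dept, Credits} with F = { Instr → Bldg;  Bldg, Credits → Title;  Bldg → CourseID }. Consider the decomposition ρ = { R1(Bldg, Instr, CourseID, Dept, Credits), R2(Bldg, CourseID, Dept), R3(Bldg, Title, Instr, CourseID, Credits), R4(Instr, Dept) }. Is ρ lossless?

Yes

Chase test. Columns are Bldg, Title, Instr, CourseID, Dept, Credits; row i has aⱼ where attribute j ∈ Ri, else bᵢⱼ.
Initial tableau (one row per fragment):
  row 1: a1 b12 a3 a4 a5 a6
  row 2: a1 b22 b23 a4 a5 b26
  row 3: a1 a2 a3 a4 b35 a6
  row 4: b41 b42 a3 b44 a5 b46
Rows 1 and 4 agree on Instr; apply Instr→Bldg and equate their Bldg entries.
Rows 1 and 3 agree on Bldg, Credits; apply Bldg, Credits→Title and equate their Title entries.
Rows 1 and 4 agree on Bldg; apply Bldg→CourseID and equate their CourseID entries.
Row 1 is now all distinguished symbols — the join is lossless.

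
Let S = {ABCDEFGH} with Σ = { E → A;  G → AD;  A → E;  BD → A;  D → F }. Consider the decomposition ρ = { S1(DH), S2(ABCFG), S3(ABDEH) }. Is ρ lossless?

Chase test. Columns are ABCDEFGH; row i has aⱼ where attribute j ∈ Si, else bᵢⱼ.
Initial tableau (one row per fragment):
  row 1: b11 b12 b13 a4 b15 b16 b17 a8
  row 2: a1 a2 a3 b24 b25 a6 a7 b28
  row 3: a1 a2 b33 a4 a5 b36 b37 a8
Rows 2 and 3 agree on A; apply A→E and equate their E entries.
Rows 1 and 3 agree on D; apply D→F and equate their F entries.
No row becomes fully distinguished — the join is lossy.

No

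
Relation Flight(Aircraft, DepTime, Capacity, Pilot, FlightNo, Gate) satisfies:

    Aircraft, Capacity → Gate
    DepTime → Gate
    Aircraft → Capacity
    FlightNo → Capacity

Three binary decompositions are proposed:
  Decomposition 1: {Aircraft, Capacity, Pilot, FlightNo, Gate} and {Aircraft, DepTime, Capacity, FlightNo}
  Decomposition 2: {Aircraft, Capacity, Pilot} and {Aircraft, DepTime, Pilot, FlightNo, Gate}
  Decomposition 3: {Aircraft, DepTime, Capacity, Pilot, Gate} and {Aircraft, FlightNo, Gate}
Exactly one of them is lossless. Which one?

Decomposition 2

Decomposition 1: common = {Aircraft, Capacity, FlightNo}, closure = {Aircraft, Capacity, FlightNo, Gate} → lossy.
Decomposition 2: common = {Aircraft, Pilot}, closure = {Aircraft, Capacity, Pilot, Gate} → lossless.
Decomposition 3: common = {Aircraft, Gate}, closure = {Aircraft, Capacity, Gate} → lossy.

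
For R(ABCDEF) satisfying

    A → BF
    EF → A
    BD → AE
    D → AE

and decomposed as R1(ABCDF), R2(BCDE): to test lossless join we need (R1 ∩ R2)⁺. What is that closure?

ABCDEF

R1 ∩ R2 = {BCD}.
BD → AE applies, adding AE
A → BF applies, adding F
Closure: {ABCDEF}.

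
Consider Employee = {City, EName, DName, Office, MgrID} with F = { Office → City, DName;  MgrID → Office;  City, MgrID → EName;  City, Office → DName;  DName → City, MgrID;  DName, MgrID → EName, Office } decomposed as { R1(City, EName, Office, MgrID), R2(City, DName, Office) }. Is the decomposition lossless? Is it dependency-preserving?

lossless and dependency-preserving

Lossless test: (City, Office)⁺ = {City, EName, DName, Office, MgrID}, which contains all of one fragment — lossless.
Dependency preservation: DName → City, MgrID; DName, MgrID → EName, Office are not contained in any single fragment, but the restricted closure of each left-hand side across the fragments still reaches the right-hand side; the remaining FDs each lie inside some fragment. All dependencies are preserved.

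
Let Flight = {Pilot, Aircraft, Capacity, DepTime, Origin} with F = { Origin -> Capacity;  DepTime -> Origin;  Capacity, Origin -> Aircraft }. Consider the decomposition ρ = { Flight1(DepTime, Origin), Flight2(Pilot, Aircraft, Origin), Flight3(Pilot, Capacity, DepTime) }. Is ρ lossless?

Yes

Chase test. Columns are Pilot, Aircraft, Capacity, DepTime, Origin; row i has aⱼ where attribute j ∈ Flighti, else bᵢⱼ.
Initial tableau (one row per fragment):
  row 1: b11 b12 b13 a4 a5
  row 2: a1 a2 b23 b24 a5
  row 3: a1 b32 a3 a4 b35
Rows 1 and 2 agree on Origin; apply Origin→Capacity and equate their Capacity entries.
Rows 1 and 3 agree on DepTime; apply DepTime→Origin and equate their Origin entries.
Rows 1 and 2 agree on Capacity, Origin; apply Capacity, Origin→Aircraft and equate their Aircraft entries.
Rows 1 and 3 agree on Origin; apply Origin→Capacity and equate their Capacity entries.
Rows 1 and 3 agree on Capacity, Origin; apply Capacity, Origin→Aircraft and equate their Aircraft entries.
Row 3 is now all distinguished symbols — the join is lossless.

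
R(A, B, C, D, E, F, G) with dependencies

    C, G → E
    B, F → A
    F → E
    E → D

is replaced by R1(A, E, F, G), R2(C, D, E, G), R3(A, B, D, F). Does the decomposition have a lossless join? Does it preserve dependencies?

lossy but dependency-preserving

Lossless test (chase): Rows 1 and 3 agree on F; apply F→E and equate their E entries. Rows 1 and 2 agree on E; apply E→D and equate their D entries. No row becomes fully distinguished — the join is lossy.
Dependency preservation: every FD's attributes lie within a single fragment, so each can be enforced locally — preserved.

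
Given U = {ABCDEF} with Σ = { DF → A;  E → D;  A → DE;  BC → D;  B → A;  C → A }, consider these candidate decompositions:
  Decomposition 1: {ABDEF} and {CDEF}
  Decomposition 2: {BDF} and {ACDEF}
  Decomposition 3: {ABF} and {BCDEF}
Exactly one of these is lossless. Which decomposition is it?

Decomposition 3

Decomposition 1: common = {DEF}, closure = {ADEF} → lossy.
Decomposition 2: common = {DF}, closure = {ADEF} → lossy.
Decomposition 3: common = {BF}, closure = {ABDEF} → lossless.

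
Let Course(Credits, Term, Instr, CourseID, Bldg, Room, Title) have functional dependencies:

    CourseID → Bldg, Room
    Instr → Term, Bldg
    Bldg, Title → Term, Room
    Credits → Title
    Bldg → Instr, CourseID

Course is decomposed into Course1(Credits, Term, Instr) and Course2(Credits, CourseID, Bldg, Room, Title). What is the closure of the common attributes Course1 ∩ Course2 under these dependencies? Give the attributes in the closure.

Course1 ∩ Course2 = {Credits}.
Credits → Title applies, adding Title
Closure: {Credits, Title}.

Credits, Title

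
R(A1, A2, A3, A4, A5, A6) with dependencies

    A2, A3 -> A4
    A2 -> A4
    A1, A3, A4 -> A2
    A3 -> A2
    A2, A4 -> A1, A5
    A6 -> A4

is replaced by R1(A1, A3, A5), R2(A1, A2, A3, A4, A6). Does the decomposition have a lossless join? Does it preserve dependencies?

Lossless test: (A1, A3)⁺ = {A1, A2, A3, A4, A5}, which contains all of one fragment — lossless.
Dependency preservation: the restricted closure of {A2, A4} across the fragments never reaches {A1, A5}, so A2, A4 → A1, A5 cannot be enforced without a join — not preserved.

lossless but not dependency-preserving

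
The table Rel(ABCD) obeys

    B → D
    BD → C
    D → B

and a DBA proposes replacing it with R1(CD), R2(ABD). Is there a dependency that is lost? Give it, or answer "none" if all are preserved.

B → D lies within R2.
BD → C: restricted closure across fragments reaches C.
D → B lies within R2.
Every dependency is enforceable on the fragments, so the decomposition is dependency-preserving.

none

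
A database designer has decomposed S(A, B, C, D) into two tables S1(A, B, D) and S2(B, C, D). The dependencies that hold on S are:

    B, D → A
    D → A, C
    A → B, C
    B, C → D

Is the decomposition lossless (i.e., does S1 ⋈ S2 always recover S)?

Common attributes: S1 ∩ S2 = {B, D}.
Closure of {B, D}: B, D → A applies, adding A; D → A, C applies, adding C. So (B, D)⁺ = {A, B, C, D}.
This closure contains every attribute of S1, so S1 ∩ S2 → S1. The join is lossless.

Yes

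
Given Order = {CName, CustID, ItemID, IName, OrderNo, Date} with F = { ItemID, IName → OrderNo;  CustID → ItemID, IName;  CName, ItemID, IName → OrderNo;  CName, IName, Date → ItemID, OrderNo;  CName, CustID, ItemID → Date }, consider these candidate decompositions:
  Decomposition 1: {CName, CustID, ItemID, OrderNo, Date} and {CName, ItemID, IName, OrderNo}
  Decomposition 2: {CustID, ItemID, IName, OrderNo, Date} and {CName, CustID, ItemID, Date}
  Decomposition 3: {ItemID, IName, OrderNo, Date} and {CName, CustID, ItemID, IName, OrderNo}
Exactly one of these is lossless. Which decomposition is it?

Decomposition 1: common = {CName, ItemID, OrderNo}, closure = {CName, ItemID, OrderNo} → lossy.
Decomposition 2: common = {CustID, ItemID, Date}, closure = {CustID, ItemID, IName, OrderNo, Date} → lossless.
Decomposition 3: common = {ItemID, IName, OrderNo}, closure = {ItemID, IName, OrderNo} → lossy.

Decomposition 2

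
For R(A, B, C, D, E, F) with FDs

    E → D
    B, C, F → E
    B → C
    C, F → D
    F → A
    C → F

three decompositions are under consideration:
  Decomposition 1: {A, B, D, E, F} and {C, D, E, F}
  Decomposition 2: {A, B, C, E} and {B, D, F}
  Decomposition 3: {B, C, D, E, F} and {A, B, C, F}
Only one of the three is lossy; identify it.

Decomposition 1: common = {D, E, F}, closure = {A, D, E, F} → lossy.
Decomposition 2: common = {B}, closure = {A, B, C, D, E, F} → lossless.
Decomposition 3: common = {B, C, F}, closure = {A, B, C, D, E, F} → lossless.

Decomposition 1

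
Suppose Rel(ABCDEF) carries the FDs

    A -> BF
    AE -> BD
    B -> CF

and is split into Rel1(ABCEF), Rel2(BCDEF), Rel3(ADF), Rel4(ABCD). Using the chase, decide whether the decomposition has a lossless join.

No

Chase test. Columns are ABCDEF; row i has aⱼ where attribute j ∈ Reli, else bᵢⱼ.
Initial tableau (one row per fragment):
  row 1: a1 a2 a3 b14 a5 a6
  row 2: b21 a2 a3 a4 a5 a6
  row 3: a1 b32 b33 a4 b35 a6
  row 4: a1 a2 a3 a4 b45 b46
Rows 1 and 3 agree on A; apply A→BF and equate their BF entries.
Rows 1 and 4 agree on A; apply A→BF and equate their BF entries.
Rows 1 and 3 agree on B; apply B→CF and equate their CF entries.
No row becomes fully distinguished — the join is lossy.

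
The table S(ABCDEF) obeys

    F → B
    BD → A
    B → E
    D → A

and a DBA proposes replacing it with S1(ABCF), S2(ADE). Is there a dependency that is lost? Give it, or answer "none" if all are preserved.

Check B → E: no single fragment contains all of {BE}, and the restricted closure of {B} across the fragments never reaches {E}.
F → B is preserved.
BD → A is preserved.
D → A is preserved.

B → E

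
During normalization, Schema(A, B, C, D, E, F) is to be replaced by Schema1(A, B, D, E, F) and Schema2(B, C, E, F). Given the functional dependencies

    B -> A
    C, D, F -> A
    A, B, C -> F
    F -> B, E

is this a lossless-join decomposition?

Common attributes: Schema1 ∩ Schema2 = {B, E, F}.
Closure of {B, E, F}: B → A applies, adding A. So (B, E, F)⁺ = {A, B, E, F}.
The closure contains neither all of Schema1 = {A, B, D, E, F} nor all of Schema2 = {B, C, E, F}, so the common attributes are not a superkey of either fragment. The join is lossy.

No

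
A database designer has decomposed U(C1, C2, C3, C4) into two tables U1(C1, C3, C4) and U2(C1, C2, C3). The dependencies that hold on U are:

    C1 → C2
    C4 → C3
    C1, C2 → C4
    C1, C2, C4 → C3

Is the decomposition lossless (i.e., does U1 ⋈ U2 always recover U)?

Common attributes: U1 ∩ U2 = {C1, C3}.
Closure of {C1, C3}: C1 → C2 applies, adding C2; C1, C2 → C4 applies, adding C4. So (C1, C3)⁺ = {C1, C2, C3, C4}.
This closure contains every attribute of U1, so U1 ∩ U2 → U1. The join is lossless.

Yes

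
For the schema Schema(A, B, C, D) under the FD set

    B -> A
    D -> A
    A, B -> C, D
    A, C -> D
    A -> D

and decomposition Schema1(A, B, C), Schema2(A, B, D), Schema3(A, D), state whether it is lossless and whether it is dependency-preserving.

lossless and dependency-preserving

Lossless test (chase): Rows 1 and 2 agree on A, B; apply A, B→C, D and equate their C, D entries. Row 1 is now all distinguished symbols — the join is lossless.
Dependency preservation: A, B → C, D; A, C → D are not contained in any single fragment, but the restricted closure of each left-hand side across the fragments still reaches the right-hand side; the remaining FDs each lie inside some fragment. All dependencies are preserved.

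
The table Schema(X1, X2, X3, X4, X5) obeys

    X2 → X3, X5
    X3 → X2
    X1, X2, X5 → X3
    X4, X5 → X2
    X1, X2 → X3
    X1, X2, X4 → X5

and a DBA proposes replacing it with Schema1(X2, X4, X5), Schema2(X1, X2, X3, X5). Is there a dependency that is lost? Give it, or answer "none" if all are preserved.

none

X2 → X3, X5 lies within Schema2.
X3 → X2 lies within Schema2.
X1, X2, X5 → X3 lies within Schema2.
X4, X5 → X2 lies within Schema1.
X1, X2 → X3 lies within Schema2.
X1, X2, X4 → X5: restricted closure across fragments reaches X5.
Every dependency is enforceable on the fragments, so the decomposition is dependency-preserving.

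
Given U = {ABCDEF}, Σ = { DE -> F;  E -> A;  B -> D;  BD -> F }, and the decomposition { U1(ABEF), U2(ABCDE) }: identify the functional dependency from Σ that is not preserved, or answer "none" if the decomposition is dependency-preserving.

Check DE → F: no single fragment contains all of {DEF}, and the restricted closure of {DE} across the fragments never reaches {F}.
E → A is preserved.
B → D is preserved.
BD → F is preserved.

DE -> F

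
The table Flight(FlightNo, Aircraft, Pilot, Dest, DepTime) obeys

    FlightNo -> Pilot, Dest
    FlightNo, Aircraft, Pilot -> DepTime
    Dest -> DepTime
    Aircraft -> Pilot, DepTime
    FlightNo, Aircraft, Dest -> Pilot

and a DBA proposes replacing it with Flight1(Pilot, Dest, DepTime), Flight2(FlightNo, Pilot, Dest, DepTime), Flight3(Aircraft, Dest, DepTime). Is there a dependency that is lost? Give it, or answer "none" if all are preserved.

Check Aircraft → Pilot, DepTime: no single fragment contains all of {Aircraft, Pilot, DepTime}, and the restricted closure of {Aircraft} across the fragments never reaches {Pilot, DepTime}.
FlightNo → Pilot, Dest is preserved.
FlightNo, Aircraft, Pilot → DepTime is preserved.
Dest → DepTime is preserved.
FlightNo, Aircraft, Dest → Pilot is preserved.

Aircraft -> Pilot, DepTime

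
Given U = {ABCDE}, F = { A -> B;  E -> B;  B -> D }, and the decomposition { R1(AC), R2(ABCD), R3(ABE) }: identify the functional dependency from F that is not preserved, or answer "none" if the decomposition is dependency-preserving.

A → B lies within R2.
E → B lies within R3.
B → D lies within R2.
Every dependency is enforceable on the fragments, so the decomposition is dependency-preserving.

none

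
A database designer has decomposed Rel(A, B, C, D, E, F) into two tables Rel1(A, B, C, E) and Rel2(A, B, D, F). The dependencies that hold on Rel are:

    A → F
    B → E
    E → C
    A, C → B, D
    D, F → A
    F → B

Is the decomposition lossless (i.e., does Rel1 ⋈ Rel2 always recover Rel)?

Common attributes: Rel1 ∩ Rel2 = {A, B}.
Closure of {A, B}: A → F applies, adding F; B → E applies, adding E; E → C applies, adding C; A, C → B, D applies, adding D. So (A, B)⁺ = {A, B, C, D, E, F}.
This closure contains every attribute of Rel1, so Rel1 ∩ Rel2 → Rel1. The join is lossless.

Yes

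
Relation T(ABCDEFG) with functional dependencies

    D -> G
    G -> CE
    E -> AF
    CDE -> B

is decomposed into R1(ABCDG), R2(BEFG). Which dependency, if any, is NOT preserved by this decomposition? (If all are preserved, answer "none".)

Check E → AF: no single fragment contains all of {AEF}, and the restricted closure of {E} across the fragments never reaches {AF}.
D → G is preserved.
G → CE is preserved.
CDE → B is preserved.

E -> AF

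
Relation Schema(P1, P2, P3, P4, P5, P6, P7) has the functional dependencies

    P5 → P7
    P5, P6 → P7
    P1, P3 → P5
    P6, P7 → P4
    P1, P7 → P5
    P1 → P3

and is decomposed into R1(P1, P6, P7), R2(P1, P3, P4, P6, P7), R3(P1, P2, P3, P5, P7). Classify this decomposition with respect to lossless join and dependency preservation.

lossy but dependency-preserving

Lossless test (chase): Rows 2 and 3 agree on P1, P3; apply P1, P3→P5 and equate their P5 entries. Rows 1 and 2 agree on P6, P7; apply P6, P7→P4 and equate their P4 entries. Rows 1 and 2 agree on P1, P7; apply P1, P7→P5 and equate their P5 entries. Rows 1 and 2 agree on P1; apply P1→P3 and equate their P3 entries. No row becomes fully distinguished — the join is lossy.
Dependency preservation: P5, P6 → P7 is not contained in any single fragment, but the restricted closure of its left-hand side across the fragments still reaches the right-hand side; the remaining FDs each lie inside some fragment. All dependencies are preserved.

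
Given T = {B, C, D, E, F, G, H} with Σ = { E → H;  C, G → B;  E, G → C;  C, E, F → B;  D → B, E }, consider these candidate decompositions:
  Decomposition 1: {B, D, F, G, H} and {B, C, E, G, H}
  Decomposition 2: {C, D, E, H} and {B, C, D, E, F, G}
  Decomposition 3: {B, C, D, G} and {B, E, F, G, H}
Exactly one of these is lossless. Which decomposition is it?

Decomposition 2

Decomposition 1: common = {B, G, H}, closure = {B, G, H} → lossy.
Decomposition 2: common = {C, D, E}, closure = {B, C, D, E, H} → lossless.
Decomposition 3: common = {B, G}, closure = {B, G} → lossy.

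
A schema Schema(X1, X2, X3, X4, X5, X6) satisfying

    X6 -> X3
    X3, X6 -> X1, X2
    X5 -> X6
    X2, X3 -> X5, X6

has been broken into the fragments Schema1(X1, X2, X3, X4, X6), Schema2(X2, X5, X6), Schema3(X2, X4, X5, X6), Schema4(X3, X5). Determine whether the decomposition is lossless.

Yes

Chase test. Columns are X1, X2, X3, X4, X5, X6; row i has aⱼ where attribute j ∈ Schemai, else bᵢⱼ.
Initial tableau (one row per fragment):
  row 1: a1 a2 a3 a4 b15 a6
  row 2: b21 a2 b23 b24 a5 a6
  row 3: b31 a2 b33 a4 a5 a6
  row 4: b41 b42 a3 b44 a5 b46
Rows 1 and 2 agree on X6; apply X6→X3 and equate their X3 entries.
Rows 1 and 3 agree on X6; apply X6→X3 and equate their X3 entries.
Rows 1 and 2 agree on X3, X6; apply X3, X6→X1, X2 and equate their X1, X2 entries.
Rows 1 and 3 agree on X3, X6; apply X3, X6→X1, X2 and equate their X1, X2 entries.
Rows 2 and 4 agree on X5; apply X5→X6 and equate their X6 entries.
Rows 1 and 2 agree on X2, X3; apply X2, X3→X5, X6 and equate their X5, X6 entries.
Rows 1 and 4 agree on X3, X6; apply X3, X6→X1, X2 and equate their X1, X2 entries.
Row 1 is now all distinguished symbols — the join is lossless.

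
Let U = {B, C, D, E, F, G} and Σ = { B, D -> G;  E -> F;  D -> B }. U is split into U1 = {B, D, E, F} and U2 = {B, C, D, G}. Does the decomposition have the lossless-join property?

Common attributes: U1 ∩ U2 = {B, D}.
Closure of {B, D}: B, D → G applies, adding G. So (B, D)⁺ = {B, D, G}.
The closure contains neither all of U1 = {B, D, E, F} nor all of U2 = {B, C, D, G}, so the common attributes are not a superkey of either fragment. The join is lossy.

No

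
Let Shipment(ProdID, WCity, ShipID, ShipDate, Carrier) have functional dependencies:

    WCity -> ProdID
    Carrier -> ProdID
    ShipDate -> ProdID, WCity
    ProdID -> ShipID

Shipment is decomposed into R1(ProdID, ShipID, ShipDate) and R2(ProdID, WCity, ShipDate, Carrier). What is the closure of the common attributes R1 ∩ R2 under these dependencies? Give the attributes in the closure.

R1 ∩ R2 = {ProdID, ShipDate}.
ShipDate → ProdID, WCity applies, adding WCity
ProdID → ShipID applies, adding ShipID
Closure: {ProdID, WCity, ShipID, ShipDate}.

ProdID, WCity, ShipID, ShipDate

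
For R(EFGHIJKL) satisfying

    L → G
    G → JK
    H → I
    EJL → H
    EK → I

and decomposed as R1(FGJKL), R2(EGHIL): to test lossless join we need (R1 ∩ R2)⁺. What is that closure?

R1 ∩ R2 = {GL}.
G → JK applies, adding JK
Closure: {GJKL}.

GJKL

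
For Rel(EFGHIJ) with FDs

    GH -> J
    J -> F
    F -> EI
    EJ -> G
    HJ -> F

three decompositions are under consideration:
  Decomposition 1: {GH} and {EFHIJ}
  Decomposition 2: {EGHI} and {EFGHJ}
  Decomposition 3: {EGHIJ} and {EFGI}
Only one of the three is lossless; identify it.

Decomposition 1: common = {H}, closure = {H} → lossy.
Decomposition 2: common = {EGH}, closure = {EFGHIJ} → lossless.
Decomposition 3: common = {EGI}, closure = {EGI} → lossy.

Decomposition 2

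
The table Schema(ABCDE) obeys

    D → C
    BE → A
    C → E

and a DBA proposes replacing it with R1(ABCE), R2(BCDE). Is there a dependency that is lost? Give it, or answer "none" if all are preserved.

none

D → C lies within R2.
BE → A lies within R1.
C → E lies within R1.
Every dependency is enforceable on the fragments, so the decomposition is dependency-preserving.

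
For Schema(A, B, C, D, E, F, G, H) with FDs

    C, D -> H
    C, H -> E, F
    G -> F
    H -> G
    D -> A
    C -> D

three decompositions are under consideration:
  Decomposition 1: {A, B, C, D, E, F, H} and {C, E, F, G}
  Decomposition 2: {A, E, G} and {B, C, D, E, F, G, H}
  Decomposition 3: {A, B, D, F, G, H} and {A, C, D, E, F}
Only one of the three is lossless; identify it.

Decomposition 1: common = {C, E, F}, closure = {A, C, D, E, F, G, H} → lossless.
Decomposition 2: common = {E, G}, closure = {E, F, G} → lossy.
Decomposition 3: common = {A, D, F}, closure = {A, D, F} → lossy.

Decomposition 1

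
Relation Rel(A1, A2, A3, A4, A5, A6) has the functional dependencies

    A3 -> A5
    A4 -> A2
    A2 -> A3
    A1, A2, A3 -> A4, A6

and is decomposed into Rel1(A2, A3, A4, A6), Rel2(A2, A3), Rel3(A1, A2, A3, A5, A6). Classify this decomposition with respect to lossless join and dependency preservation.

lossy and not dependency-preserving

Lossless test (chase): Rows 1 and 2 agree on A3; apply A3→A5 and equate their A5 entries. Rows 1 and 3 agree on A3; apply A3→A5 and equate their A5 entries. No row becomes fully distinguished — the join is lossy.
Dependency preservation: the restricted closure of {A1, A2, A3} across the fragments never reaches {A4, A6}, so A1, A2, A3 → A4, A6 cannot be enforced without a join — not preserved.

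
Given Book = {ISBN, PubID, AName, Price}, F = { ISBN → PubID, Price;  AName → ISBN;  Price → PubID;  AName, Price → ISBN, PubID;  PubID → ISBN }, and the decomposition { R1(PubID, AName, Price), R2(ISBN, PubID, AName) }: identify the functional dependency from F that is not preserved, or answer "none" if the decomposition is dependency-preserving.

none

ISBN → PubID, Price: restricted closure across fragments reaches PubID, Price.
AName → ISBN lies within R2.
Price → PubID lies within R1.
AName, Price → ISBN, PubID: restricted closure across fragments reaches ISBN, PubID.
PubID → ISBN lies within R2.
Every dependency is enforceable on the fragments, so the decomposition is dependency-preserving.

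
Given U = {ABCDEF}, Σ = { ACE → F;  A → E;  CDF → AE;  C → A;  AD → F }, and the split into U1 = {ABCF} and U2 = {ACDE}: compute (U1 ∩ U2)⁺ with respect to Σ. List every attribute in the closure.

U1 ∩ U2 = {AC}.
A → E applies, adding E
ACE → F applies, adding F
Closure: {ACEF}.

ACEF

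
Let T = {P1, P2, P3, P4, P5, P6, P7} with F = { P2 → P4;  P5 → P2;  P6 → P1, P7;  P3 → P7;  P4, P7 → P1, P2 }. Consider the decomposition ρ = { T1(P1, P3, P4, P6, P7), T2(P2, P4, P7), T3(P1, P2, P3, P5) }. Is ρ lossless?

No

Chase test. Columns are P1, P2, P3, P4, P5, P6, P7; row i has aⱼ where attribute j ∈ Ti, else bᵢⱼ.
Initial tableau (one row per fragment):
  row 1: a1 b12 a3 a4 b15 a6 a7
  row 2: b21 a2 b23 a4 b25 b26 a7
  row 3: a1 a2 a3 b34 a5 b36 b37
Rows 2 and 3 agree on P2; apply P2→P4 and equate their P4 entries.
Rows 1 and 3 agree on P3; apply P3→P7 and equate their P7 entries.
Rows 1 and 2 agree on P4, P7; apply P4, P7→P1, P2 and equate their P1, P2 entries.
No row becomes fully distinguished — the join is lossy.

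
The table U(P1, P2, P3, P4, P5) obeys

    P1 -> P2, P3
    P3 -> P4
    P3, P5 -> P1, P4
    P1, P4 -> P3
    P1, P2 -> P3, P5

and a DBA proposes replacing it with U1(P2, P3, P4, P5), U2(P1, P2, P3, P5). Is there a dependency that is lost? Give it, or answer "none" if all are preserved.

none

P1 → P2, P3 lies within U2.
P3 → P4 lies within U1.
P3, P5 → P1, P4: restricted closure across fragments reaches P1, P4.
P1, P4 → P3: restricted closure across fragments reaches P3.
P1, P2 → P3, P5 lies within U2.
Every dependency is enforceable on the fragments, so the decomposition is dependency-preserving.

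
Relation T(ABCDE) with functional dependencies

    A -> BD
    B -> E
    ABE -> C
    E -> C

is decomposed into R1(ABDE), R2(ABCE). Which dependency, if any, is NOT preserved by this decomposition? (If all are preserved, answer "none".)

none

A → BD lies within R1.
B → E lies within R1.
ABE → C lies within R2.
E → C lies within R2.
Every dependency is enforceable on the fragments, so the decomposition is dependency-preserving.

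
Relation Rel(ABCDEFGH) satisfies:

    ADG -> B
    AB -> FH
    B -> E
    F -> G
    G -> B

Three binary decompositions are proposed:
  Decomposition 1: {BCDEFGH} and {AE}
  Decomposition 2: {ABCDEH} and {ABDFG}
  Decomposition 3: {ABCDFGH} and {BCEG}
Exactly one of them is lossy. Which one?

Decomposition 1

Decomposition 1: common = {E}, closure = {E} → lossy.
Decomposition 2: common = {ABD}, closure = {ABDEFGH} → lossless.
Decomposition 3: common = {BCG}, closure = {BCEG} → lossless.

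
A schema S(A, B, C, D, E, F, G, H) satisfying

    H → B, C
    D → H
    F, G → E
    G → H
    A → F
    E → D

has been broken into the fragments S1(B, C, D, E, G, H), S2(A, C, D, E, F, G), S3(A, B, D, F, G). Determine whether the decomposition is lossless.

Yes

Chase test. Columns are A, B, C, D, E, F, G, H; row i has aⱼ where attribute j ∈ Si, else bᵢⱼ.
Initial tableau (one row per fragment):
  row 1: b11 a2 a3 a4 a5 b16 a7 a8
  row 2: a1 b22 a3 a4 a5 a6 a7 b28
  row 3: a1 a2 b33 a4 b35 a6 a7 b38
Rows 1 and 2 agree on D; apply D→H and equate their H entries.
Rows 1 and 3 agree on D; apply D→H and equate their H entries.
Rows 2 and 3 agree on F, G; apply F, G→E and equate their E entries.
Rows 1 and 2 agree on H; apply H→B, C and equate their B, C entries.
Rows 1 and 3 agree on H; apply H→B, C and equate their B, C entries.
Row 2 is now all distinguished symbols — the join is lossless.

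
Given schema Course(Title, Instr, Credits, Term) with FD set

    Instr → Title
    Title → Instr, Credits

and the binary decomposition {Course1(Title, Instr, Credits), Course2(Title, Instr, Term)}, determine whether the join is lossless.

Yes

Common attributes: Course1 ∩ Course2 = {Title, Instr}.
Closure of {Title, Instr}: Title → Instr, Credits applies, adding Credits. So (Title, Instr)⁺ = {Title, Instr, Credits}.
This closure contains every attribute of Course1, so Course1 ∩ Course2 → Course1. The join is lossless.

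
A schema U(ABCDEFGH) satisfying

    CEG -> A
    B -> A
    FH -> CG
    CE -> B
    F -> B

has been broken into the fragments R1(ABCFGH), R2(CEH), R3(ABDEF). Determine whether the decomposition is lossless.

Chase test. Columns are ABCDEFGH; row i has aⱼ where attribute j ∈ Ri, else bᵢⱼ.
Initial tableau (one row per fragment):
  row 1: a1 a2 a3 b14 b15 a6 a7 a8
  row 2: b21 b22 a3 b24 a5 b26 b27 a8
  row 3: a1 a2 b33 a4 a5 a6 b37 b38
No row becomes fully distinguished — the join is lossy.

No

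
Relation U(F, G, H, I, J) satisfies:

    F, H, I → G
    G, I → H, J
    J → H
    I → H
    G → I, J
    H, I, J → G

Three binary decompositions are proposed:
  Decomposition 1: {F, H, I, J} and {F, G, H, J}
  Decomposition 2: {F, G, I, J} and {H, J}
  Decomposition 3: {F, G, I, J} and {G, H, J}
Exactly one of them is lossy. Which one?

Decomposition 1: common = {F, H, J}, closure = {F, H, J} → lossy.
Decomposition 2: common = {J}, closure = {H, J} → lossless.
Decomposition 3: common = {G, J}, closure = {G, H, I, J} → lossless.

Decomposition 1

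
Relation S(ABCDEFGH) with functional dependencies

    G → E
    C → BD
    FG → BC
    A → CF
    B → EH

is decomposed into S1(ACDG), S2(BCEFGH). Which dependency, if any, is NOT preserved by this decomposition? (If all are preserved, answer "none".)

Check A → CF: no single fragment contains all of {ACF}, and the restricted closure of {A} across the fragments never reaches {CF}.
G → E is preserved.
C → BD is preserved.
FG → BC is preserved.
B → EH is preserved.

A → CF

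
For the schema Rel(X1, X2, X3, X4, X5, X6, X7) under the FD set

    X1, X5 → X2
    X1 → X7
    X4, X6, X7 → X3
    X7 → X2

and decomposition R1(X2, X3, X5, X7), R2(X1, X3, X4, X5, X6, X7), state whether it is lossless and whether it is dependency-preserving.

lossless and dependency-preserving

Lossless test: (X3, X5, X7)⁺ = {X2, X3, X5, X7}, which contains all of one fragment — lossless.
Dependency preservation: X1, X5 → X2 is not contained in any single fragment, but the restricted closure of its left-hand side across the fragments still reaches the right-hand side; the remaining FDs each lie inside some fragment. All dependencies are preserved.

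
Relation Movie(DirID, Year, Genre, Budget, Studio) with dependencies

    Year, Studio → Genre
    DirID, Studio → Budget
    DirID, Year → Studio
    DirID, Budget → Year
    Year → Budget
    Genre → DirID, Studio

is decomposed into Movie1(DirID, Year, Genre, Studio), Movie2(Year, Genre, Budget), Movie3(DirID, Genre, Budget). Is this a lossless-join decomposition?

Chase test. Columns are DirID, Year, Genre, Budget, Studio; row i has aⱼ where attribute j ∈ Moviei, else bᵢⱼ.
Initial tableau (one row per fragment):
  row 1: a1 a2 a3 b14 a5
  row 2: b21 a2 a3 a4 b25
  row 3: a1 b32 a3 a4 b35
Rows 1 and 2 agree on Year; apply Year→Budget and equate their Budget entries.
Rows 1 and 2 agree on Genre; apply Genre→DirID, Studio and equate their DirID, Studio entries.
Rows 1 and 3 agree on Genre; apply Genre→DirID, Studio and equate their DirID, Studio entries.
Rows 1 and 3 agree on DirID, Budget; apply DirID, Budget→Year and equate their Year entries.
Row 1 is now all distinguished symbols — the join is lossless.

Yes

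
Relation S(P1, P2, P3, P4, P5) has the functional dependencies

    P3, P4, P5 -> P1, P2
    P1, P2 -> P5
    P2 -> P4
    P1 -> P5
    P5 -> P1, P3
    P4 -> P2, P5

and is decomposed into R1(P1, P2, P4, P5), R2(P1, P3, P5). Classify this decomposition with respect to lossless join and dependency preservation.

lossless and dependency-preserving

Lossless test: (P1, P5)⁺ = {P1, P3, P5}, which contains all of one fragment — lossless.
Dependency preservation: P3, P4, P5 → P1, P2 is not contained in any single fragment, but the restricted closure of its left-hand side across the fragments still reaches the right-hand side; the remaining FDs each lie inside some fragment. All dependencies are preserved.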